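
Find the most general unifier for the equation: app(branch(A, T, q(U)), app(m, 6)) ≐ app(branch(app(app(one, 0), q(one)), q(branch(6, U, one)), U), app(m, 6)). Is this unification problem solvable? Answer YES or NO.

NO

Decompose app/2: branch(A, T, q(U)) ≐ branch(app(app(one, 0), q(one)), q(branch(6, U, one)), U),  app(m, 6) ≐ app(m, 6).
Decompose branch/3: A ≐ app(app(one, 0), q(one)),  T ≐ q(branch(6, U, one)),  q(U) ≐ U.
Bind A := app(app(one, 0), q(one)); no other remaining equation mentions A.
Bind T := q(branch(6, U, one)); no other remaining equation mentions T.
Occurs check fails: U occurs in q(U); the equation U ≐ q(U) has no finite solution.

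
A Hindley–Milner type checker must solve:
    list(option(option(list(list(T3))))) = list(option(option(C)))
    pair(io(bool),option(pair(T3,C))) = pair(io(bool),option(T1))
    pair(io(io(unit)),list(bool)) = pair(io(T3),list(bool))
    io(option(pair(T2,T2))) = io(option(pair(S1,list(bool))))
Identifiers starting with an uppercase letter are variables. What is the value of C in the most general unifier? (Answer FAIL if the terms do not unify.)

list(list(io(unit)))

Decompose list/1: option(option(list(list(T3)))) = option(option(C)).
Decompose option/1: option(list(list(T3))) = option(C).
Decompose option/1: list(list(T3)) = C.
Bind C := list(list(T3)); substituting into the one remaining equation that mentions C gives: pair(io(bool),option(pair(T3,list(list(T3))))) = pair(io(bool),option(T1)).
Decompose pair/2: io(bool) = io(bool),  option(pair(T3,list(list(T3)))) = option(T1).
Delete trivial equation io(bool) = io(bool).
Decompose option/1: pair(T3,list(list(T3))) = T1.
Bind T1 := pair(T3,list(list(T3))); no other remaining equation mentions T1.
Decompose pair/2: io(io(unit)) = io(T3),  list(bool) = list(bool).
Decompose io/1: io(unit) = T3.
Bind T3 := io(unit); no other remaining equation mentions T3. Substituting into the earlier bindings gives C := list(list(io(unit))), T1 := pair(io(unit),list(list(io(unit)))).
Delete trivial equation list(bool) = list(bool).
Decompose io/1: option(pair(T2,T2)) = option(pair(S1,list(bool))).
Decompose option/1: pair(T2,T2) = pair(S1,list(bool)).
Decompose pair/2: T2 = S1,  T2 = list(bool).
Bind T2 := S1; substituting into the remaining equation gives: S1 = list(bool).
Bind S1 := list(bool). Substituting into the earlier binding gives T2 := list(bool).
MGU = { C ↦ list(list(io(unit))), T1 ↦ pair(io(unit),list(list(io(unit)))), T3 ↦ io(unit), T2 ↦ list(bool), S1 ↦ list(bool) }, so C ↦ list(list(io(unit))).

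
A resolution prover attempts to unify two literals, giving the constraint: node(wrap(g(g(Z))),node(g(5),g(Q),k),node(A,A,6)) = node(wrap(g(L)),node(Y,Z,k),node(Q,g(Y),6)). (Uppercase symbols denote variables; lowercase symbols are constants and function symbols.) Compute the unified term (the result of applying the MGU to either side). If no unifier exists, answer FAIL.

node(wrap(g(g(g(g(g(5)))))),node(g(5),g(g(g(5))),k),node(g(g(5)),g(g(5)),6))

Decompose node/3: wrap(g(g(Z))) = wrap(g(L)),  node(g(5),g(Q),k) = node(Y,Z,k),  node(A,A,6) = node(Q,g(Y),6).
Decompose wrap/1: g(g(Z)) = g(L).
Decompose g/1: g(Z) = L.
Bind L := g(Z); no other remaining equation mentions L.
Decompose node/3: g(5) = Y,  g(Q) = Z,  k = k.
Bind Y := g(5); substituting into the one remaining equation that mentions Y gives: node(A,A,6) = node(Q,g(g(5)),6).
Bind Z := g(Q); no other remaining equation mentions Z. Substituting into the earlier binding gives L := g(g(Q)).
Delete trivial equation k = k.
Decompose node/3: A = Q,  A = g(g(5)),  6 = 6.
Bind A := Q; substituting into the one remaining equation that mentions A gives: Q = g(g(5)).
Bind Q := g(g(5)); no other remaining equation mentions Q. Substituting into the earlier bindings gives L := g(g(g(g(5)))), Z := g(g(g(5))), A := g(g(5)).
Delete trivial equation 6 = 6.
Applying the MGU to either side gives node(wrap(g(g(g(g(g(5)))))),node(g(5),g(g(g(5))),k),node(g(g(5)),g(g(5)),6)).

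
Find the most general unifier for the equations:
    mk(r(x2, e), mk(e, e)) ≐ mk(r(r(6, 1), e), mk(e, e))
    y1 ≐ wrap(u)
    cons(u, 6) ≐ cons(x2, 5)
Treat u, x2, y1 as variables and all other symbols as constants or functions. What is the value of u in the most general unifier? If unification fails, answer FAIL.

FAIL

Decompose mk/2: r(x2, e) ≐ r(r(6, 1), e),  mk(e, e) ≐ mk(e, e).
Decompose r/2: x2 ≐ r(6, 1),  e ≐ e.
Bind x2 := r(6, 1); substituting into the one remaining equation that mentions x2 gives: cons(u, 6) ≐ cons(r(6, 1), 5).
Delete trivial equation e ≐ e.
Delete trivial equation mk(e, e) ≐ mk(e, e).
Bind y1 := wrap(u); no other remaining equation mentions y1.
Decompose cons/2: u ≐ r(6, 1),  6 ≐ 5.
Bind u := r(6, 1); no other remaining equation mentions u. Substituting into the earlier binding gives y1 := wrap(r(6, 1)).
Clash: constants 6 and 5 differ; no unifier exists.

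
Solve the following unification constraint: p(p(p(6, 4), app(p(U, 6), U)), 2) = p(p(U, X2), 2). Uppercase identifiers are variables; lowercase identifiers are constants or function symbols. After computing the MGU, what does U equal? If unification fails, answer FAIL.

p(6, 4)

Decompose p/2: p(p(6, 4), app(p(U, 6), U)) = p(U, X2),  2 = 2.
Decompose p/2: p(6, 4) = U,  app(p(U, 6), U) = X2.
Bind U := p(6, 4); substituting into the one remaining equation that mentions U gives: app(p(p(6, 4), 6), p(6, 4)) = X2.
Bind X2 := app(p(p(6, 4), 6), p(6, 4)); no other remaining equation mentions X2.
Delete trivial equation 2 = 2.
MGU = { U -> p(6, 4), X2 -> app(p(p(6, 4), 6), p(6, 4)) }, so U -> p(6, 4).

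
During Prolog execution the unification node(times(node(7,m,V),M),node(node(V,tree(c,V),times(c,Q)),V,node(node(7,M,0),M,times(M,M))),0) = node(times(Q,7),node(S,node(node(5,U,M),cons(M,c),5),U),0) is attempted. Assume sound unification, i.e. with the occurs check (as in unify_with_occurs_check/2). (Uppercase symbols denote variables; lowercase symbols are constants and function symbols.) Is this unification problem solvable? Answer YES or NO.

YES

Decompose node/3: times(node(7,m,V),M) = times(Q,7),  node(node(V,tree(c,V),times(c,Q)),V,node(node(7,M,0),M,times(M,M))) = node(S,node(node(5,U,M),cons(M,c),5),U),  0 = 0.
Decompose times/2: node(7,m,V) = Q,  M = 7.
Bind Q := node(7,m,V); substituting into the one remaining equation that mentions Q gives: node(node(V,tree(c,V),times(c,node(7,m,V))),V,node(node(7,M,0),M,times(M,M))) = node(S,node(node(5,U,M),cons(M,c),5),U).
Bind M := 7; substituting into the one remaining equation that mentions M gives: node(node(V,tree(c,V),times(c,node(7,m,V))),V,node(node(7,7,0),7,times(7,7))) = node(S,node(node(5,U,7),cons(7,c),5),U).
Decompose node/3: node(V,tree(c,V),times(c,node(7,m,V))) = S,  V = node(node(5,U,7),cons(7,c),5),  node(node(7,7,0),7,times(7,7)) = U.
Bind S := node(V,tree(c,V),times(c,node(7,m,V))); no other remaining equation mentions S.
Bind V := node(node(5,U,7),cons(7,c),5); no other remaining equation mentions V. Substituting into the earlier bindings gives Q := node(7,m,node(node(5,U,7),cons(7,c),5)), S := node(node(node(5,U,7),cons(7,c),5),tree(c,node(node(5,U,7),cons(7,c),5)),times(c,node(7,m,node(node(5,U,7),cons(7,c),5)))).
Bind U := node(node(7,7,0),7,times(7,7)); no other remaining equation mentions U. Substituting into the earlier bindings gives Q := node(7,m,node(node(5,node(node(7,7,0),7,times(7,7)),7),cons(7,c),5)), S := node(node(node(5,node(node(7,7,0),7,times(7,7)),7),cons(7,c),5),tree(c,node(node(5,node(node(7,7,0),7,times(7,7)),7),cons(7,c),5)),times(c,node(7,m,node(node(5,node(node(7,7,0),7,times(7,7)),7),cons(7,c),5)))), V := node(node(5,node(node(7,7,0),7,times(7,7)),7),cons(7,c),5).
Delete trivial equation 0 = 0.
No equations remain and no clash or occurs-check failure arose, so a unifier exists.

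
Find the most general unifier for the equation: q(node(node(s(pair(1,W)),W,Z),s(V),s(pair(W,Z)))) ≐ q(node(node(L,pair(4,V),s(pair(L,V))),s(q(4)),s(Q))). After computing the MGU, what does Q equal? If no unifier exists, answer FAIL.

Decompose q/1: node(node(s(pair(1,W)),W,Z),s(V),s(pair(W,Z))) ≐ node(node(L,pair(4,V),s(pair(L,V))),s(q(4)),s(Q)).
Decompose node/3: node(s(pair(1,W)),W,Z) ≐ node(L,pair(4,V),s(pair(L,V))),  s(V) ≐ s(q(4)),  s(pair(W,Z)) ≐ s(Q).
Decompose node/3: s(pair(1,W)) ≐ L,  W ≐ pair(4,V),  Z ≐ s(pair(L,V)).
Bind L := s(pair(1,W)); substituting into the one remaining equation that mentions L gives: Z ≐ s(pair(s(pair(1,W)),V)).
Bind W := pair(4,V); substituting into the 2 remaining equations that mention W gives: Z ≐ s(pair(s(pair(1,pair(4,V))),V)),  s(pair(pair(4,V),Z)) ≐ s(Q). Substituting into the earlier binding gives L := s(pair(1,pair(4,V))).
Bind Z := s(pair(s(pair(1,pair(4,V))),V)); substituting into the one remaining equation that mentions Z gives: s(pair(pair(4,V),s(pair(s(pair(1,pair(4,V))),V)))) ≐ s(Q).
Decompose s/1: V ≐ q(4).
Bind V := q(4); substituting into the remaining equation gives: s(pair(pair(4,q(4)),s(pair(s(pair(1,pair(4,q(4)))),q(4))))) ≐ s(Q). Substituting into the earlier bindings gives L := s(pair(1,pair(4,q(4)))), W := pair(4,q(4)), Z := s(pair(s(pair(1,pair(4,q(4)))),q(4))).
Decompose s/1: pair(pair(4,q(4)),s(pair(s(pair(1,pair(4,q(4)))),q(4)))) ≐ Q.
Bind Q := pair(pair(4,q(4)),s(pair(s(pair(1,pair(4,q(4)))),q(4)))).
MGU = { L ↦ s(pair(1,pair(4,q(4)))), W ↦ pair(4,q(4)), Z ↦ s(pair(s(pair(1,pair(4,q(4)))),q(4))), V ↦ q(4), Q ↦ pair(pair(4,q(4)),s(pair(s(pair(1,pair(4,q(4)))),q(4)))) }, so Q ↦ pair(pair(4,q(4)),s(pair(s(pair(1,pair(4,q(4)))),q(4)))).

pair(pair(4,q(4)),s(pair(s(pair(1,pair(4,q(4)))),q(4))))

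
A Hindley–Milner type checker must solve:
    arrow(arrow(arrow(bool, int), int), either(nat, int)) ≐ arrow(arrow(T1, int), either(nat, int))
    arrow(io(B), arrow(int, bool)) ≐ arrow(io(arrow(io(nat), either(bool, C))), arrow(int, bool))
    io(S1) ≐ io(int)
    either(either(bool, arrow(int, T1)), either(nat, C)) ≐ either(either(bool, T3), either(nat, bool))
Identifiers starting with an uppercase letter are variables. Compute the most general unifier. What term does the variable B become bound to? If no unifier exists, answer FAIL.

arrow(io(nat), either(bool, bool))

Decompose arrow/2: arrow(arrow(bool, int), int) ≐ arrow(T1, int),  either(nat, int) ≐ either(nat, int).
Decompose arrow/2: arrow(bool, int) ≐ T1,  int ≐ int.
Bind T1 := arrow(bool, int); substituting into the one remaining equation that mentions T1 gives: either(either(bool, arrow(int, arrow(bool, int))), either(nat, C)) ≐ either(either(bool, T3), either(nat, bool)).
Delete trivial equation int ≐ int.
Delete trivial equation either(nat, int) ≐ either(nat, int).
Decompose arrow/2: io(B) ≐ io(arrow(io(nat), either(bool, C))),  arrow(int, bool) ≐ arrow(int, bool).
Decompose io/1: B ≐ arrow(io(nat), either(bool, C)).
Bind B := arrow(io(nat), either(bool, C)); no other remaining equation mentions B.
Delete trivial equation arrow(int, bool) ≐ arrow(int, bool).
Decompose io/1: S1 ≐ int.
Bind S1 := int; no other remaining equation mentions S1.
Decompose either/2: either(bool, arrow(int, arrow(bool, int))) ≐ either(bool, T3),  either(nat, C) ≐ either(nat, bool).
Decompose either/2: bool ≐ bool,  arrow(int, arrow(bool, int)) ≐ T3.
Delete trivial equation bool ≐ bool.
Bind T3 := arrow(int, arrow(bool, int)); no other remaining equation mentions T3.
Decompose either/2: nat ≐ nat,  C ≐ bool.
Delete trivial equation nat ≐ nat.
Bind C := bool. Substituting into the earlier binding gives B := arrow(io(nat), either(bool, bool)).
MGU = { T1 := arrow(bool, int), B := arrow(io(nat), either(bool, bool)), S1 := int, T3 := arrow(int, arrow(bool, int)), C := bool }, so B := arrow(io(nat), either(bool, bool)).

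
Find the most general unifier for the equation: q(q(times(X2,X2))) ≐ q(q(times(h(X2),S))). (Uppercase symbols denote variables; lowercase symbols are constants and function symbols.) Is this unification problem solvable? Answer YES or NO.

NO

Decompose q/1: q(times(X2,X2)) ≐ q(times(h(X2),S)).
Decompose q/1: times(X2,X2) ≐ times(h(X2),S).
Decompose times/2: X2 ≐ h(X2),  X2 ≐ S.
Occurs check fails: X2 occurs in h(X2); the equation X2 ≐ h(X2) has no finite solution.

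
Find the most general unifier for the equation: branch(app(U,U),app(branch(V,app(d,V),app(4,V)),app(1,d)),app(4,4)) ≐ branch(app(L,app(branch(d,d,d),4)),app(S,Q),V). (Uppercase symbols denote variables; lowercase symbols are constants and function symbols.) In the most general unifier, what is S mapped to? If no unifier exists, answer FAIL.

branch(app(4,4),app(d,app(4,4)),app(4,app(4,4)))

Decompose branch/3: app(U,U) ≐ app(L,app(branch(d,d,d),4)),  app(branch(V,app(d,V),app(4,V)),app(1,d)) ≐ app(S,Q),  app(4,4) ≐ V.
Decompose app/2: U ≐ L,  U ≐ app(branch(d,d,d),4).
Bind U := L; substituting into the one remaining equation that mentions U gives: L ≐ app(branch(d,d,d),4).
Bind L := app(branch(d,d,d),4); no other remaining equation mentions L. Substituting into the earlier binding gives U := app(branch(d,d,d),4).
Decompose app/2: branch(V,app(d,V),app(4,V)) ≐ S,  app(1,d) ≐ Q.
Bind S := branch(V,app(d,V),app(4,V)); no other remaining equation mentions S.
Bind Q := app(1,d); no other remaining equation mentions Q.
Bind V := app(4,4). Substituting into the earlier binding gives S := branch(app(4,4),app(d,app(4,4)),app(4,app(4,4))).
MGU = { U := app(branch(d,d,d),4), L := app(branch(d,d,d),4), S := branch(app(4,4),app(d,app(4,4)),app(4,app(4,4))), Q := app(1,d), V := app(4,4) }, so S := branch(app(4,4),app(d,app(4,4)),app(4,app(4,4))).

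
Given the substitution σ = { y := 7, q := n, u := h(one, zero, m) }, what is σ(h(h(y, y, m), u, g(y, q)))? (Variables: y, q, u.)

h(h(7, 7, m), h(one, zero, m), g(7, n))

Replace each occurrence of y with 7.
Replace each occurrence of q with n.
Replace each occurrence of u with h(one, zero, m).
Result: h(h(7, 7, m), h(one, zero, m), g(7, n)).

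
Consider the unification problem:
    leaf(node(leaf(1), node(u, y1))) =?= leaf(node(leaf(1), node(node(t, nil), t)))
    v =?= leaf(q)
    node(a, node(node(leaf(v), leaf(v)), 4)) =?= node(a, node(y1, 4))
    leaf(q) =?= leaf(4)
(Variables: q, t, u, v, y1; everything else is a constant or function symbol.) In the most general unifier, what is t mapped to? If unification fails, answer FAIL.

node(leaf(leaf(4)), leaf(leaf(4)))

Decompose leaf/1: node(leaf(1), node(u, y1)) =?= node(leaf(1), node(node(t, nil), t)).
Decompose node/2: leaf(1) =?= leaf(1),  node(u, y1) =?= node(node(t, nil), t).
Delete trivial equation leaf(1) =?= leaf(1).
Decompose node/2: u =?= node(t, nil),  y1 =?= t.
Bind u := node(t, nil); no other remaining equation mentions u.
Bind y1 := t; substituting into the one remaining equation that mentions y1 gives: node(a, node(node(leaf(v), leaf(v)), 4)) =?= node(a, node(t, 4)).
Bind v := leaf(q); substituting into the one remaining equation that mentions v gives: node(a, node(node(leaf(leaf(q)), leaf(leaf(q))), 4)) =?= node(a, node(t, 4)).
Decompose node/2: a =?= a,  node(node(leaf(leaf(q)), leaf(leaf(q))), 4) =?= node(t, 4).
Delete trivial equation a =?= a.
Decompose node/2: node(leaf(leaf(q)), leaf(leaf(q))) =?= t,  4 =?= 4.
Bind t := node(leaf(leaf(q)), leaf(leaf(q))); no other remaining equation mentions t. Substituting into the earlier bindings gives u := node(node(leaf(leaf(q)), leaf(leaf(q))), nil), y1 := node(leaf(leaf(q)), leaf(leaf(q))).
Delete trivial equation 4 =?= 4.
Decompose leaf/1: q =?= 4.
Bind q := 4. Substituting into the earlier bindings gives u := node(node(leaf(leaf(4)), leaf(leaf(4))), nil), y1 := node(leaf(leaf(4)), leaf(leaf(4))), v := leaf(4), t := node(leaf(leaf(4)), leaf(leaf(4))).
MGU = { u ↦ node(node(leaf(leaf(4)), leaf(leaf(4))), nil), y1 ↦ node(leaf(leaf(4)), leaf(leaf(4))), v ↦ leaf(4), t ↦ node(leaf(leaf(4)), leaf(leaf(4))), q ↦ 4 }, so t ↦ node(leaf(leaf(4)), leaf(leaf(4))).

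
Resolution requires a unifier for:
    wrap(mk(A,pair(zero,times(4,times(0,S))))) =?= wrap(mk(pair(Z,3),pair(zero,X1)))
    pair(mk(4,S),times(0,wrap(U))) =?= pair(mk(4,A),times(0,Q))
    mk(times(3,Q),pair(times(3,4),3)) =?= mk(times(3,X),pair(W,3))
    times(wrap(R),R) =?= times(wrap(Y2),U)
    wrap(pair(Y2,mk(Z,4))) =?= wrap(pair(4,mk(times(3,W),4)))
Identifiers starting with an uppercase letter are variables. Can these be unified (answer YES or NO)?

Decompose wrap/1: mk(A,pair(zero,times(4,times(0,S)))) =?= mk(pair(Z,3),pair(zero,X1)).
Decompose mk/2: A =?= pair(Z,3),  pair(zero,times(4,times(0,S))) =?= pair(zero,X1).
Bind A := pair(Z,3); substituting into the one remaining equation that mentions A gives: pair(mk(4,S),times(0,wrap(U))) =?= pair(mk(4,pair(Z,3)),times(0,Q)).
Decompose pair/2: zero =?= zero,  times(4,times(0,S)) =?= X1.
Delete trivial equation zero =?= zero.
Bind X1 := times(4,times(0,S)); no other remaining equation mentions X1.
Decompose pair/2: mk(4,S) =?= mk(4,pair(Z,3)),  times(0,wrap(U)) =?= times(0,Q).
Decompose mk/2: 4 =?= 4,  S =?= pair(Z,3).
Delete trivial equation 4 =?= 4.
Bind S := pair(Z,3); no other remaining equation mentions S. Substituting into the earlier binding gives X1 := times(4,times(0,pair(Z,3))).
Decompose times/2: 0 =?= 0,  wrap(U) =?= Q.
Delete trivial equation 0 =?= 0.
Bind Q := wrap(U); substituting into the one remaining equation that mentions Q gives: mk(times(3,wrap(U)),pair(times(3,4),3)) =?= mk(times(3,X),pair(W,3)).
Decompose mk/2: times(3,wrap(U)) =?= times(3,X),  pair(times(3,4),3) =?= pair(W,3).
Decompose times/2: 3 =?= 3,  wrap(U) =?= X.
Delete trivial equation 3 =?= 3.
Bind X := wrap(U); no other remaining equation mentions X.
Decompose pair/2: times(3,4) =?= W,  3 =?= 3.
Bind W := times(3,4); substituting into the one remaining equation that mentions W gives: wrap(pair(Y2,mk(Z,4))) =?= wrap(pair(4,mk(times(3,times(3,4)),4))).
Delete trivial equation 3 =?= 3.
Decompose times/2: wrap(R) =?= wrap(Y2),  R =?= U.
Decompose wrap/1: R =?= Y2.
Bind R := Y2; substituting into the one remaining equation that mentions R gives: Y2 =?= U.
Bind Y2 := U; substituting into the remaining equation gives: wrap(pair(U,mk(Z,4))) =?= wrap(pair(4,mk(times(3,times(3,4)),4))). Substituting into the earlier binding gives R := U.
Decompose wrap/1: pair(U,mk(Z,4)) =?= pair(4,mk(times(3,times(3,4)),4)).
Decompose pair/2: U =?= 4,  mk(Z,4) =?= mk(times(3,times(3,4)),4).
Bind U := 4; no other remaining equation mentions U. Substituting into the earlier bindings gives Q := wrap(4), X := wrap(4), R := 4, Y2 := 4.
Decompose mk/2: Z =?= times(3,times(3,4)),  4 =?= 4.
Bind Z := times(3,times(3,4)); no other remaining equation mentions Z. Substituting into the earlier bindings gives A := pair(times(3,times(3,4)),3), X1 := times(4,times(0,pair(times(3,times(3,4)),3))), S := pair(times(3,times(3,4)),3).
Delete trivial equation 4 =?= 4.
No equations remain and no clash or occurs-check failure arose, so a unifier exists.

YES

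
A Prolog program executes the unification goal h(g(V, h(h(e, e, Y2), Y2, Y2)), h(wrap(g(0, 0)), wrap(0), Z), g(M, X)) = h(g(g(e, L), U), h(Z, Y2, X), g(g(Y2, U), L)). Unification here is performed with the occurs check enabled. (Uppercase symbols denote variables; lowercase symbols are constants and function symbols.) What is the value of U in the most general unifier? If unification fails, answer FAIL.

h(h(e, e, wrap(0)), wrap(0), wrap(0))

Decompose h/3: g(V, h(h(e, e, Y2), Y2, Y2)) = g(g(e, L), U),  h(wrap(g(0, 0)), wrap(0), Z) = h(Z, Y2, X),  g(M, X) = g(g(Y2, U), L).
Decompose g/2: V = g(e, L),  h(h(e, e, Y2), Y2, Y2) = U.
Bind V := g(e, L); no other remaining equation mentions V.
Bind U := h(h(e, e, Y2), Y2, Y2); substituting into the one remaining equation that mentions U gives: g(M, X) = g(g(Y2, h(h(e, e, Y2), Y2, Y2)), L).
Decompose h/3: wrap(g(0, 0)) = Z,  wrap(0) = Y2,  Z = X.
Bind Z := wrap(g(0, 0)); substituting into the one remaining equation that mentions Z gives: wrap(g(0, 0)) = X.
Bind Y2 := wrap(0); substituting into the one remaining equation that mentions Y2 gives: g(M, X) = g(g(wrap(0), h(h(e, e, wrap(0)), wrap(0), wrap(0))), L). Substituting into the earlier binding gives U := h(h(e, e, wrap(0)), wrap(0), wrap(0)).
Bind X := wrap(g(0, 0)); substituting into the remaining equation gives: g(M, wrap(g(0, 0))) = g(g(wrap(0), h(h(e, e, wrap(0)), wrap(0), wrap(0))), L).
Decompose g/2: M = g(wrap(0), h(h(e, e, wrap(0)), wrap(0), wrap(0))),  wrap(g(0, 0)) = L.
Bind M := g(wrap(0), h(h(e, e, wrap(0)), wrap(0), wrap(0))); no other remaining equation mentions M.
Bind L := wrap(g(0, 0)). Substituting into the earlier binding gives V := g(e, wrap(g(0, 0))).
MGU = { V = g(e, wrap(g(0, 0))), U = h(h(e, e, wrap(0)), wrap(0), wrap(0)), Z = wrap(g(0, 0)), Y2 = wrap(0), X = wrap(g(0, 0)), M = g(wrap(0), h(h(e, e, wrap(0)), wrap(0), wrap(0))), L = wrap(g(0, 0)) }, so U = h(h(e, e, wrap(0)), wrap(0), wrap(0)).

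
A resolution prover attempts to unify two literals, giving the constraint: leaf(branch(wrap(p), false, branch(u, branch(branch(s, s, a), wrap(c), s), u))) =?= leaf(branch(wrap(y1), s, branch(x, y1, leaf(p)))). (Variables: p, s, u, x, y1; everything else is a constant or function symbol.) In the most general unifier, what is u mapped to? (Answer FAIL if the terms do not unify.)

leaf(branch(branch(false, false, a), wrap(c), false))

Decompose leaf/1: branch(wrap(p), false, branch(u, branch(branch(s, s, a), wrap(c), s), u)) =?= branch(wrap(y1), s, branch(x, y1, leaf(p))).
Decompose branch/3: wrap(p) =?= wrap(y1),  false =?= s,  branch(u, branch(branch(s, s, a), wrap(c), s), u) =?= branch(x, y1, leaf(p)).
Decompose wrap/1: p =?= y1.
Bind p := y1; substituting into the one remaining equation that mentions p gives: branch(u, branch(branch(s, s, a), wrap(c), s), u) =?= branch(x, y1, leaf(y1)).
Bind s := false; substituting into the remaining equation gives: branch(u, branch(branch(false, false, a), wrap(c), false), u) =?= branch(x, y1, leaf(y1)).
Decompose branch/3: u =?= x,  branch(branch(false, false, a), wrap(c), false) =?= y1,  u =?= leaf(y1).
Bind u := x; substituting into the one remaining equation that mentions u gives: x =?= leaf(y1).
Bind y1 := branch(branch(false, false, a), wrap(c), false); substituting into the remaining equation gives: x =?= leaf(branch(branch(false, false, a), wrap(c), false)). Substituting into the earlier binding gives p := branch(branch(false, false, a), wrap(c), false).
Bind x := leaf(branch(branch(false, false, a), wrap(c), false)). Substituting into the earlier binding gives u := leaf(branch(branch(false, false, a), wrap(c), false)).
MGU = { p -> branch(branch(false, false, a), wrap(c), false), s -> false, u -> leaf(branch(branch(false, false, a), wrap(c), false)), y1 -> branch(branch(false, false, a), wrap(c), false), x -> leaf(branch(branch(false, false, a), wrap(c), false)) }, so u -> leaf(branch(branch(false, false, a), wrap(c), false)).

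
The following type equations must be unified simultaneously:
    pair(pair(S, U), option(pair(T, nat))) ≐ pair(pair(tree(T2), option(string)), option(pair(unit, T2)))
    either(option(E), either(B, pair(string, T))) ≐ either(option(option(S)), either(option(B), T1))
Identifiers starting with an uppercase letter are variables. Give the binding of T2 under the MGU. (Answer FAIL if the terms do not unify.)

Decompose pair/2: pair(S, U) ≐ pair(tree(T2), option(string)),  option(pair(T, nat)) ≐ option(pair(unit, T2)).
Decompose pair/2: S ≐ tree(T2),  U ≐ option(string).
Bind S := tree(T2); substituting into the one remaining equation that mentions S gives: either(option(E), either(B, pair(string, T))) ≐ either(option(option(tree(T2))), either(option(B), T1)).
Bind U := option(string); no other remaining equation mentions U.
Decompose option/1: pair(T, nat) ≐ pair(unit, T2).
Decompose pair/2: T ≐ unit,  nat ≐ T2.
Bind T := unit; substituting into the one remaining equation that mentions T gives: either(option(E), either(B, pair(string, unit))) ≐ either(option(option(tree(T2))), either(option(B), T1)).
Bind T2 := nat; substituting into the remaining equation gives: either(option(E), either(B, pair(string, unit))) ≐ either(option(option(tree(nat))), either(option(B), T1)). Substituting into the earlier binding gives S := tree(nat).
Decompose either/2: option(E) ≐ option(option(tree(nat))),  either(B, pair(string, unit)) ≐ either(option(B), T1).
Decompose option/1: E ≐ option(tree(nat)).
Bind E := option(tree(nat)); no other remaining equation mentions E.
Decompose either/2: B ≐ option(B),  pair(string, unit) ≐ T1.
Occurs check fails: B occurs in option(B); the equation B ≐ option(B) has no finite solution.

FAIL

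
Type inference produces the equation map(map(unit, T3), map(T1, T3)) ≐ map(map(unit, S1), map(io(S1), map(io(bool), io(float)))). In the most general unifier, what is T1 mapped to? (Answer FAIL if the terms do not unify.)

io(map(io(bool), io(float)))

Decompose map/2: map(unit, T3) ≐ map(unit, S1),  map(T1, T3) ≐ map(io(S1), map(io(bool), io(float))).
Decompose map/2: unit ≐ unit,  T3 ≐ S1.
Delete trivial equation unit ≐ unit.
Bind T3 := S1; substituting into the remaining equation gives: map(T1, S1) ≐ map(io(S1), map(io(bool), io(float))).
Decompose map/2: T1 ≐ io(S1),  S1 ≐ map(io(bool), io(float)).
Bind T1 := io(S1); no other remaining equation mentions T1.
Bind S1 := map(io(bool), io(float)). Substituting into the earlier bindings gives T3 := map(io(bool), io(float)), T1 := io(map(io(bool), io(float))).
MGU = { T3 ↦ map(io(bool), io(float)), T1 ↦ io(map(io(bool), io(float))), S1 ↦ map(io(bool), io(float)) }, so T1 ↦ io(map(io(bool), io(float))).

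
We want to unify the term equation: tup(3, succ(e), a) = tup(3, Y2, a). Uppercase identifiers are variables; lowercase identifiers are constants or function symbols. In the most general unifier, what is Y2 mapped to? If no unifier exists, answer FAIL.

Decompose tup/3: 3 = 3,  succ(e) = Y2,  a = a.
Delete trivial equation 3 = 3.
Bind Y2 := succ(e); no other remaining equation mentions Y2.
Delete trivial equation a = a.
MGU = { Y2 := succ(e) }, so Y2 := succ(e).

succ(e)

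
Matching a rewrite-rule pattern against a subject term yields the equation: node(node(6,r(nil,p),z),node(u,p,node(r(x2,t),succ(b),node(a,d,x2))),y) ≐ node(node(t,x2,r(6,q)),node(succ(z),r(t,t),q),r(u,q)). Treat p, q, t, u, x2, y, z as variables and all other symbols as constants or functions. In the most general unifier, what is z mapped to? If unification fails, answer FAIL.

Decompose node/3: node(6,r(nil,p),z) ≐ node(t,x2,r(6,q)),  node(u,p,node(r(x2,t),succ(b),node(a,d,x2))) ≐ node(succ(z),r(t,t),q),  y ≐ r(u,q).
Decompose node/3: 6 ≐ t,  r(nil,p) ≐ x2,  z ≐ r(6,q).
Bind t := 6; substituting into the one remaining equation that mentions t gives: node(u,p,node(r(x2,6),succ(b),node(a,d,x2))) ≐ node(succ(z),r(6,6),q).
Bind x2 := r(nil,p); substituting into the one remaining equation that mentions x2 gives: node(u,p,node(r(r(nil,p),6),succ(b),node(a,d,r(nil,p)))) ≐ node(succ(z),r(6,6),q).
Bind z := r(6,q); substituting into the one remaining equation that mentions z gives: node(u,p,node(r(r(nil,p),6),succ(b),node(a,d,r(nil,p)))) ≐ node(succ(r(6,q)),r(6,6),q).
Decompose node/3: u ≐ succ(r(6,q)),  p ≐ r(6,6),  node(r(r(nil,p),6),succ(b),node(a,d,r(nil,p))) ≐ q.
Bind u := succ(r(6,q)); substituting into the one remaining equation that mentions u gives: y ≐ r(succ(r(6,q)),q).
Bind p := r(6,6); substituting into the one remaining equation that mentions p gives: node(r(r(nil,r(6,6)),6),succ(b),node(a,d,r(nil,r(6,6)))) ≐ q. Substituting into the earlier binding gives x2 := r(nil,r(6,6)).
Bind q := node(r(r(nil,r(6,6)),6),succ(b),node(a,d,r(nil,r(6,6)))); substituting into the remaining equation gives: y ≐ r(succ(r(6,node(r(r(nil,r(6,6)),6),succ(b),node(a,d,r(nil,r(6,6)))))),node(r(r(nil,r(6,6)),6),succ(b),node(a,d,r(nil,r(6,6))))). Substituting into the earlier bindings gives z := r(6,node(r(r(nil,r(6,6)),6),succ(b),node(a,d,r(nil,r(6,6))))), u := succ(r(6,node(r(r(nil,r(6,6)),6),succ(b),node(a,d,r(nil,r(6,6)))))).
Bind y := r(succ(r(6,node(r(r(nil,r(6,6)),6),succ(b),node(a,d,r(nil,r(6,6)))))),node(r(r(nil,r(6,6)),6),succ(b),node(a,d,r(nil,r(6,6))))).
MGU = { t := 6, x2 := r(nil,r(6,6)), z := r(6,node(r(r(nil,r(6,6)),6),succ(b),node(a,d,r(nil,r(6,6))))), u := succ(r(6,node(r(r(nil,r(6,6)),6),succ(b),node(a,d,r(nil,r(6,6)))))), p := r(6,6), q := node(r(r(nil,r(6,6)),6),succ(b),node(a,d,r(nil,r(6,6)))), y := r(succ(r(6,node(r(r(nil,r(6,6)),6),succ(b),node(a,d,r(nil,r(6,6)))))),node(r(r(nil,r(6,6)),6),succ(b),node(a,d,r(nil,r(6,6))))) }, so z := r(6,node(r(r(nil,r(6,6)),6),succ(b),node(a,d,r(nil,r(6,6))))).

r(6,node(r(r(nil,r(6,6)),6),succ(b),node(a,d,r(nil,r(6,6)))))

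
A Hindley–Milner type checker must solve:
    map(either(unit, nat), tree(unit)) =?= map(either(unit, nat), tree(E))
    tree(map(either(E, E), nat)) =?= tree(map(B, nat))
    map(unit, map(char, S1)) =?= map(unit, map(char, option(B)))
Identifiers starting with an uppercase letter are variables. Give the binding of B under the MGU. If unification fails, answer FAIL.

Decompose map/2: either(unit, nat) =?= either(unit, nat),  tree(unit) =?= tree(E).
Delete trivial equation either(unit, nat) =?= either(unit, nat).
Decompose tree/1: unit =?= E.
Bind E := unit; substituting into the one remaining equation that mentions E gives: tree(map(either(unit, unit), nat)) =?= tree(map(B, nat)).
Decompose tree/1: map(either(unit, unit), nat) =?= map(B, nat).
Decompose map/2: either(unit, unit) =?= B,  nat =?= nat.
Bind B := either(unit, unit); substituting into the one remaining equation that mentions B gives: map(unit, map(char, S1)) =?= map(unit, map(char, option(either(unit, unit)))).
Delete trivial equation nat =?= nat.
Decompose map/2: unit =?= unit,  map(char, S1) =?= map(char, option(either(unit, unit))).
Delete trivial equation unit =?= unit.
Decompose map/2: char =?= char,  S1 =?= option(either(unit, unit)).
Delete trivial equation char =?= char.
Bind S1 := option(either(unit, unit)).
MGU = { E -> unit, B -> either(unit, unit), S1 -> option(either(unit, unit)) }, so B -> either(unit, unit).

either(unit, unit)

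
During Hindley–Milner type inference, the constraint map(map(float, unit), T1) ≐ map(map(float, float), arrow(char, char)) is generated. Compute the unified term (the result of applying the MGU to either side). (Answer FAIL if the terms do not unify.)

FAIL

Decompose map/2: map(float, unit) ≐ map(float, float),  T1 ≐ arrow(char, char).
Decompose map/2: float ≐ float,  unit ≐ float.
Delete trivial equation float ≐ float.
Clash: constants unit and float differ; no unifier exists.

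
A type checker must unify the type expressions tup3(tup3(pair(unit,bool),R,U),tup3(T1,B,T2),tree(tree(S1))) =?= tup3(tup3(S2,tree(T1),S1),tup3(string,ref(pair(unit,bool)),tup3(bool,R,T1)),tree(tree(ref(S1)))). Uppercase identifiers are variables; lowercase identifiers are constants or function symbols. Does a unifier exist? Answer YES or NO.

NO

Decompose tup3/3: tup3(pair(unit,bool),R,U) =?= tup3(S2,tree(T1),S1),  tup3(T1,B,T2) =?= tup3(string,ref(pair(unit,bool)),tup3(bool,R,T1)),  tree(tree(S1)) =?= tree(tree(ref(S1))).
Decompose tup3/3: pair(unit,bool) =?= S2,  R =?= tree(T1),  U =?= S1.
Bind S2 := pair(unit,bool); no other remaining equation mentions S2.
Bind R := tree(T1); substituting into the one remaining equation that mentions R gives: tup3(T1,B,T2) =?= tup3(string,ref(pair(unit,bool)),tup3(bool,tree(T1),T1)).
Bind U := S1; no other remaining equation mentions U.
Decompose tup3/3: T1 =?= string,  B =?= ref(pair(unit,bool)),  T2 =?= tup3(bool,tree(T1),T1).
Bind T1 := string; substituting into the one remaining equation that mentions T1 gives: T2 =?= tup3(bool,tree(string),string). Substituting into the earlier binding gives R := tree(string).
Bind B := ref(pair(unit,bool)); no other remaining equation mentions B.
Bind T2 := tup3(bool,tree(string),string); no other remaining equation mentions T2.
Decompose tree/1: tree(S1) =?= tree(ref(S1)).
Decompose tree/1: S1 =?= ref(S1).
Occurs check fails: S1 occurs in ref(S1); the equation S1 =?= ref(S1) has no finite solution.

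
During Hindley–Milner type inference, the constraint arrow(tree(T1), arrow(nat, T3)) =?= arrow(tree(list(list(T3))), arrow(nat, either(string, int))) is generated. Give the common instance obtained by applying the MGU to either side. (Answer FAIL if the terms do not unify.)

Decompose arrow/2: tree(T1) =?= tree(list(list(T3))),  arrow(nat, T3) =?= arrow(nat, either(string, int)).
Decompose tree/1: T1 =?= list(list(T3)).
Bind T1 := list(list(T3)); no other remaining equation mentions T1.
Decompose arrow/2: nat =?= nat,  T3 =?= either(string, int).
Delete trivial equation nat =?= nat.
Bind T3 := either(string, int). Substituting into the earlier binding gives T1 := list(list(either(string, int))).
Applying the MGU to either side gives arrow(tree(list(list(either(string, int)))), arrow(nat, either(string, int))).

arrow(tree(list(list(either(string, int)))), arrow(nat, either(string, int)))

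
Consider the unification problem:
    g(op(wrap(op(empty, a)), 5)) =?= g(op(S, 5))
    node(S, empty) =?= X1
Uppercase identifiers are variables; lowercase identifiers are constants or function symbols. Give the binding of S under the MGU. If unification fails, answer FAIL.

wrap(op(empty, a))

Decompose g/1: op(wrap(op(empty, a)), 5) =?= op(S, 5).
Decompose op/2: wrap(op(empty, a)) =?= S,  5 =?= 5.
Bind S := wrap(op(empty, a)); substituting into the one remaining equation that mentions S gives: node(wrap(op(empty, a)), empty) =?= X1.
Delete trivial equation 5 =?= 5.
Bind X1 := node(wrap(op(empty, a)), empty).
MGU = { S -> wrap(op(empty, a)), X1 -> node(wrap(op(empty, a)), empty) }, so S -> wrap(op(empty, a)).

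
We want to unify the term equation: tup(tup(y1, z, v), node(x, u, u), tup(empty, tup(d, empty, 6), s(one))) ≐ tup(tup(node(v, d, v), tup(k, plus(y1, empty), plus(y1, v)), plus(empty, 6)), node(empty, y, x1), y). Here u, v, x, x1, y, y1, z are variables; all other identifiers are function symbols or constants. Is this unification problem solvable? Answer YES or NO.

Decompose tup/3: tup(y1, z, v) ≐ tup(node(v, d, v), tup(k, plus(y1, empty), plus(y1, v)), plus(empty, 6)),  node(x, u, u) ≐ node(empty, y, x1),  tup(empty, tup(d, empty, 6), s(one)) ≐ y.
Decompose tup/3: y1 ≐ node(v, d, v),  z ≐ tup(k, plus(y1, empty), plus(y1, v)),  v ≐ plus(empty, 6).
Bind y1 := node(v, d, v); substituting into the one remaining equation that mentions y1 gives: z ≐ tup(k, plus(node(v, d, v), empty), plus(node(v, d, v), v)).
Bind z := tup(k, plus(node(v, d, v), empty), plus(node(v, d, v), v)); no other remaining equation mentions z.
Bind v := plus(empty, 6); no other remaining equation mentions v. Substituting into the earlier bindings gives y1 := node(plus(empty, 6), d, plus(empty, 6)), z := tup(k, plus(node(plus(empty, 6), d, plus(empty, 6)), empty), plus(node(plus(empty, 6), d, plus(empty, 6)), plus(empty, 6))).
Decompose node/3: x ≐ empty,  u ≐ y,  u ≐ x1.
Bind x := empty; no other remaining equation mentions x.
Bind u := y; substituting into the one remaining equation that mentions u gives: y ≐ x1.
Bind y := x1; substituting into the remaining equation gives: tup(empty, tup(d, empty, 6), s(one)) ≐ x1. Substituting into the earlier binding gives u := x1.
Bind x1 := tup(empty, tup(d, empty, 6), s(one)). Substituting into the earlier bindings gives u := tup(empty, tup(d, empty, 6), s(one)), y := tup(empty, tup(d, empty, 6), s(one)).
No equations remain and no clash or occurs-check failure arose, so a unifier exists.

YES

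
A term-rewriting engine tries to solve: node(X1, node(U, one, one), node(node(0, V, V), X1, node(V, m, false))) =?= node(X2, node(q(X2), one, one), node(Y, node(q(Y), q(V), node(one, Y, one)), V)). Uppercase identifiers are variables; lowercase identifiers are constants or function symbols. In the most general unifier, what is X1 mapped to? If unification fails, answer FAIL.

Decompose node/3: X1 =?= X2,  node(U, one, one) =?= node(q(X2), one, one),  node(node(0, V, V), X1, node(V, m, false)) =?= node(Y, node(q(Y), q(V), node(one, Y, one)), V).
Bind X1 := X2; substituting into the one remaining equation that mentions X1 gives: node(node(0, V, V), X2, node(V, m, false)) =?= node(Y, node(q(Y), q(V), node(one, Y, one)), V).
Decompose node/3: U =?= q(X2),  one =?= one,  one =?= one.
Bind U := q(X2); no other remaining equation mentions U.
Delete trivial equation one =?= one.
Delete trivial equation one =?= one.
Decompose node/3: node(0, V, V) =?= Y,  X2 =?= node(q(Y), q(V), node(one, Y, one)),  node(V, m, false) =?= V.
Bind Y := node(0, V, V); substituting into the one remaining equation that mentions Y gives: X2 =?= node(q(node(0, V, V)), q(V), node(one, node(0, V, V), one)).
Bind X2 := node(q(node(0, V, V)), q(V), node(one, node(0, V, V), one)); no other remaining equation mentions X2. Substituting into the earlier bindings gives X1 := node(q(node(0, V, V)), q(V), node(one, node(0, V, V), one)), U := q(node(q(node(0, V, V)), q(V), node(one, node(0, V, V), one))).
Occurs check fails: V occurs in node(V, m, false); the equation V =?= node(V, m, false) has no finite solution.

FAIL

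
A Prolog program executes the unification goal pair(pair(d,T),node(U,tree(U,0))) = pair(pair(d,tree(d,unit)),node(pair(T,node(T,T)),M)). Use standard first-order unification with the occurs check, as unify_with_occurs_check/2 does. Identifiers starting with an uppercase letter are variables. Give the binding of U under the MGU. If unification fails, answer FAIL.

Decompose pair/2: pair(d,T) = pair(d,tree(d,unit)),  node(U,tree(U,0)) = node(pair(T,node(T,T)),M).
Decompose pair/2: d = d,  T = tree(d,unit).
Delete trivial equation d = d.
Bind T := tree(d,unit); substituting into the remaining equation gives: node(U,tree(U,0)) = node(pair(tree(d,unit),node(tree(d,unit),tree(d,unit))),M).
Decompose node/2: U = pair(tree(d,unit),node(tree(d,unit),tree(d,unit))),  tree(U,0) = M.
Bind U := pair(tree(d,unit),node(tree(d,unit),tree(d,unit))); substituting into the remaining equation gives: tree(pair(tree(d,unit),node(tree(d,unit),tree(d,unit))),0) = M.
Bind M := tree(pair(tree(d,unit),node(tree(d,unit),tree(d,unit))),0).
MGU = { T = tree(d,unit), U = pair(tree(d,unit),node(tree(d,unit),tree(d,unit))), M = tree(pair(tree(d,unit),node(tree(d,unit),tree(d,unit))),0) }, so U = pair(tree(d,unit),node(tree(d,unit),tree(d,unit))).

pair(tree(d,unit),node(tree(d,unit),tree(d,unit)))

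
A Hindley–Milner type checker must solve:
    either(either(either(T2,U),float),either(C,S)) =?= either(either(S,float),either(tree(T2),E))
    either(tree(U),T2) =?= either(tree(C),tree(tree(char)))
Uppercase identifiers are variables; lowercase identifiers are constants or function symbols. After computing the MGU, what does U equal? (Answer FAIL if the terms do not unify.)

Decompose either/2: either(either(T2,U),float) =?= either(S,float),  either(C,S) =?= either(tree(T2),E).
Decompose either/2: either(T2,U) =?= S,  float =?= float.
Bind S := either(T2,U); substituting into the one remaining equation that mentions S gives: either(C,either(T2,U)) =?= either(tree(T2),E).
Delete trivial equation float =?= float.
Decompose either/2: C =?= tree(T2),  either(T2,U) =?= E.
Bind C := tree(T2); substituting into the one remaining equation that mentions C gives: either(tree(U),T2) =?= either(tree(tree(T2)),tree(tree(char))).
Bind E := either(T2,U); no other remaining equation mentions E.
Decompose either/2: tree(U) =?= tree(tree(T2)),  T2 =?= tree(tree(char)).
Decompose tree/1: U =?= tree(T2).
Bind U := tree(T2); no other remaining equation mentions U. Substituting into the earlier bindings gives S := either(T2,tree(T2)), E := either(T2,tree(T2)).
Bind T2 := tree(tree(char)). Substituting into the earlier bindings gives S := either(tree(tree(char)),tree(tree(tree(char)))), C := tree(tree(tree(char))), E := either(tree(tree(char)),tree(tree(tree(char)))), U := tree(tree(tree(char))).
MGU = { S := either(tree(tree(char)),tree(tree(tree(char)))), C := tree(tree(tree(char))), E := either(tree(tree(char)),tree(tree(tree(char)))), U := tree(tree(tree(char))), T2 := tree(tree(char)) }, so U := tree(tree(tree(char))).

tree(tree(tree(char)))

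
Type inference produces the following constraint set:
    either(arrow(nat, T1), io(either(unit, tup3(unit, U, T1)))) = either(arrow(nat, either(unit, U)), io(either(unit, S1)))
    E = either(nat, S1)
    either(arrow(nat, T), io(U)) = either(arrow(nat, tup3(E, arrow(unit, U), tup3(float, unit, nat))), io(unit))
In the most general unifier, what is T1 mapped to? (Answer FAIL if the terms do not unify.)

Decompose either/2: arrow(nat, T1) = arrow(nat, either(unit, U)),  io(either(unit, tup3(unit, U, T1))) = io(either(unit, S1)).
Decompose arrow/2: nat = nat,  T1 = either(unit, U).
Delete trivial equation nat = nat.
Bind T1 := either(unit, U); substituting into the one remaining equation that mentions T1 gives: io(either(unit, tup3(unit, U, either(unit, U)))) = io(either(unit, S1)).
Decompose io/1: either(unit, tup3(unit, U, either(unit, U))) = either(unit, S1).
Decompose either/2: unit = unit,  tup3(unit, U, either(unit, U)) = S1.
Delete trivial equation unit = unit.
Bind S1 := tup3(unit, U, either(unit, U)); substituting into the one remaining equation that mentions S1 gives: E = either(nat, tup3(unit, U, either(unit, U))).
Bind E := either(nat, tup3(unit, U, either(unit, U))); substituting into the remaining equation gives: either(arrow(nat, T), io(U)) = either(arrow(nat, tup3(either(nat, tup3(unit, U, either(unit, U))), arrow(unit, U), tup3(float, unit, nat))), io(unit)).
Decompose either/2: arrow(nat, T) = arrow(nat, tup3(either(nat, tup3(unit, U, either(unit, U))), arrow(unit, U), tup3(float, unit, nat))),  io(U) = io(unit).
Decompose arrow/2: nat = nat,  T = tup3(either(nat, tup3(unit, U, either(unit, U))), arrow(unit, U), tup3(float, unit, nat)).
Delete trivial equation nat = nat.
Bind T := tup3(either(nat, tup3(unit, U, either(unit, U))), arrow(unit, U), tup3(float, unit, nat)); no other remaining equation mentions T.
Decompose io/1: U = unit.
Bind U := unit. Substituting into the earlier bindings gives T1 := either(unit, unit), S1 := tup3(unit, unit, either(unit, unit)), E := either(nat, tup3(unit, unit, either(unit, unit))), T := tup3(either(nat, tup3(unit, unit, either(unit, unit))), arrow(unit, unit), tup3(float, unit, nat)).
MGU = { T1 := either(unit, unit), S1 := tup3(unit, unit, either(unit, unit)), E := either(nat, tup3(unit, unit, either(unit, unit))), T := tup3(either(nat, tup3(unit, unit, either(unit, unit))), arrow(unit, unit), tup3(float, unit, nat)), U := unit }, so T1 := either(unit, unit).

either(unit, unit)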